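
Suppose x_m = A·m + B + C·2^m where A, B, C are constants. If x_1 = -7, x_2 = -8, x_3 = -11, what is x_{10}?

Plug in m = 1, 2, 3: A + B + 2C = -7; 2A + B + 4C = -8; 3A + B + 8C = -11.
Subtracting the first from the second: A + 2C = -1.
Subtracting the second from the third: A + 4C = -3.
Solving: C = -1, A = 1, then B = -6.
Hence x_{10} = 1·10 + (-6) + (-1)·1024 = -1020.

-1020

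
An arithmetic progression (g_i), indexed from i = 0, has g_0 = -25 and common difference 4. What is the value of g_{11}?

19

g_i = -25 + (i - 0)·4.
g_{11} = -25 + 11·4 = 19.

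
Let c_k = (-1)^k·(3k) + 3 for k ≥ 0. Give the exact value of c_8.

(-1)^8 = 1; 3k at k=8 is 24; so c_8 = 27.

27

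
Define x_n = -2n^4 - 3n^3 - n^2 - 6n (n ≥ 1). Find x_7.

-5922

x_7 = -2·7^4 - 3·7^3 - 1·7^2 - 6·7 = -5922.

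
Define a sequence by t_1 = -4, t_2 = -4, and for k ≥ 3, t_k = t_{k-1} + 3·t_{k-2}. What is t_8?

-868

Iterate the recurrence:
t_3 = -16, t_4 = -28, t_5 = -76, t_6 = -160, t_7 = -388, t_8 = -868.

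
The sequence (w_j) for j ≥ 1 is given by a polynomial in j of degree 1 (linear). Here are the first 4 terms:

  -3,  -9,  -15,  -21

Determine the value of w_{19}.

-111

1st diffs: -6, -6, -6 (constant).
So w_j = -6j + 3.
Evaluating at j = 19 gives w_{19} = -111.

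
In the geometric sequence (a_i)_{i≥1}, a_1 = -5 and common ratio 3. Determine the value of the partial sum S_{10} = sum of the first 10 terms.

-147620

a_i = (-5)·3^(i-1).
S = (-5)·(3^10 - 1)/(3 - 1) = (-5)·(59049 - 1)/(2) = -147620.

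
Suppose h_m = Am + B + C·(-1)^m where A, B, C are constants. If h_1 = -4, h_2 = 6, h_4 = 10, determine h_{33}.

60

The three given values yield: A + B - C = -4; 2A + B + C = 6; 4A + B + C = 10.
Subtracting the first from the second: A + 2C = 10.
Subtracting the second from the third: 2A = 4.
Solving: C = 4, A = 2, then B = -2.
Hence h_{33} = 2·33 + (-2) + 4·(-1) = 60.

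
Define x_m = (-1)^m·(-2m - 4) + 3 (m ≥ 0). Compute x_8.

-17

(-1)^8 = 1; -2m - 4 at m=8 is -20; so x_8 = -17.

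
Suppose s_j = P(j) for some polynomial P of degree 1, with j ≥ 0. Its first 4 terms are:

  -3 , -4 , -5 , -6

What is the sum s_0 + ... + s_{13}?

-133

1st diffs: -1, -1, -1 (constant).
So s_j = -j - 3.
Continuing: …, -7, -8, -9, -10, …, s_{13} = -16.
Summing j = 0..13 (14 terms) gives -133.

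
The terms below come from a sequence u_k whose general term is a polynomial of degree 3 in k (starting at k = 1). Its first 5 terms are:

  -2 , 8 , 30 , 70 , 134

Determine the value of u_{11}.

1st diffs: 10, 22, 40, 64.
2nd diffs: 12, 18, 24.
3rd diffs: 6, 6 (constant).
Newton forward-difference form: u_k = -2 + 10·C(k-1,1) + 12·C(k-1,2) + 6·C(k-1,3).
At k = 11: k-1 = 10, so u_{11} = -2 + 100 + 540 + 720 = 1358.

1358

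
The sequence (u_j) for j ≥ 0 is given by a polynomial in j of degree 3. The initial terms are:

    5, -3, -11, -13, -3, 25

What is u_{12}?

1st diffs: -8, -8, -2, 10, 28.
2nd diffs: 0, 6, 12, 18.
3rd diffs: 6, 6, 6 (constant).
So u_j = j^3 - 3j^2 - 6j + 5.
Evaluating at j = 12 gives u_{12} = 1229.

1229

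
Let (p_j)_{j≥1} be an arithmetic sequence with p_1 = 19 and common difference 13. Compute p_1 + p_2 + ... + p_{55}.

p_j = 19 + (j - 1)·13.
p_{55} = 721; S = 55·(19 + 721)/2 = 20350.

20350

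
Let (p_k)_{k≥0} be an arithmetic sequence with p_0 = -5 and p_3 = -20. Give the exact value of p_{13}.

-70

Common difference d = (-20 - (-5)) / (3 - 0) = -5.
p_k = -5 + (k - 0)·(-5).
p_{13} = -5 + 13·(-5) = -70.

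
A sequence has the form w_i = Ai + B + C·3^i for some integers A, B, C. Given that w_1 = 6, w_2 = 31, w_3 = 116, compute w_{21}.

52301765906

At i = 1, 2, 3: A + B + 3C = 6; 2A + B + 9C = 31; 3A + B + 27C = 116.
Subtracting the first from the second: A + 6C = 25.
Subtracting the second from the third: A + 18C = 85.
Solving: C = 5, A = -5, then B = -4.
So w_i = -5·i + (-4) + 5·3^i; at i=21 this is 52301765906.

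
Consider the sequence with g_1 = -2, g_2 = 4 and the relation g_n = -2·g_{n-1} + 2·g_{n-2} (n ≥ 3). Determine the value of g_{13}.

-272768

Step forward from the initial values:
g_3 = -12; g_4 = 32; g_5 = -88; …; g_{10} = 13376; g_{11} = -36544; g_{12} = 99840; g_{13} = -272768.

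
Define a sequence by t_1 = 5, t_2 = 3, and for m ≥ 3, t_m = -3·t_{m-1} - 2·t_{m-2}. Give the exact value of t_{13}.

Compute successive terms:
t_3 = -19; t_4 = 51; t_5 = -115; …; t_{10} = 4083; t_{11} = -8179; t_{12} = 16371; t_{13} = -32755.
(Characteristic roots are -1 and -2.)

-32755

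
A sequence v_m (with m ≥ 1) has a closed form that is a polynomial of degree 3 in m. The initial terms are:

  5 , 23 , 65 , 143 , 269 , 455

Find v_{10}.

2039

1st diffs: 18, 42, 78, 126, 186.
2nd diffs: 24, 36, 48, 60.
3rd diffs: 12, 12, 12 (constant).
Newton forward-difference form: v_m = 5 + 18·C(m-1,1) + 24·C(m-1,2) + 12·C(m-1,3).
At m = 10: m-1 = 9, so v_{10} = 5 + 162 + 864 + 1008 = 2039.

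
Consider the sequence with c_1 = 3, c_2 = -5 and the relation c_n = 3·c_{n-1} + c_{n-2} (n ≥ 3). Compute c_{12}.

-578894

Iterate the recurrence:
c_3 = -12; c_4 = -41; c_5 = -135; c_6 = -446; c_7 = -1473; c_8 = -4865; c_9 = -16068; c_{10} = -53069; c_{11} = -175275; c_{12} = -578894.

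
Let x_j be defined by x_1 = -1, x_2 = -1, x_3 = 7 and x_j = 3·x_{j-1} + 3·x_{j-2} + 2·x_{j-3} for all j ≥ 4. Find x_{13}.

3601550

Compute successive terms:
x_4 = 16; x_5 = 67; x_6 = 263; x_7 = 1022; x_8 = 3989; x_9 = 15559; x_{10} = 60688; x_{11} = 236719; x_{12} = 923339; x_{13} = 3601550.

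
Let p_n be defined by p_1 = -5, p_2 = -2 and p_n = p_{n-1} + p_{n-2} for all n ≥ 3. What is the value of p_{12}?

Iterate the recurrence:
p_3 = -7; p_4 = -9; p_5 = -16; p_6 = -25; p_7 = -41; p_8 = -66; p_9 = -107; p_{10} = -173; p_{11} = -280; p_{12} = -453.

-453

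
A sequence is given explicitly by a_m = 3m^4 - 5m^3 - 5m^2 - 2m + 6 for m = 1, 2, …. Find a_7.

5235

a_7 = 3·7^4 - 5·7^3 - 5·7^2 - 2·7 + 6 = 5235.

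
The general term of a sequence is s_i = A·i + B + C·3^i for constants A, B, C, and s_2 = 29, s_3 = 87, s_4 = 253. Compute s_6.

2205

The three given values yield: 2A + B + 9C = 29; 3A + B + 27C = 87; 4A + B + 81C = 253.
Subtracting the first from the second: A + 18C = 58.
Subtracting the second from the third: A + 54C = 166.
Solving: C = 3, A = 4, then B = -6.
Therefore s_6 = 24 + (-6) + 3·729 = 2205.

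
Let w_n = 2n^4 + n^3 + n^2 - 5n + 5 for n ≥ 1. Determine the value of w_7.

5164

w_7 = 2·7^4 + 1·7^3 + 1·7^2 - 5·7 + 5 = 5164.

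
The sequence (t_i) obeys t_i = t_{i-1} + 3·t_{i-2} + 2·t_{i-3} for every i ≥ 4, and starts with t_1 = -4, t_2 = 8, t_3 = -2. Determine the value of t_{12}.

Compute successive terms:
t_4 = 14;  t_5 = 24;  t_6 = 62;  t_7 = 162;  t_8 = 396;  t_9 = 1006;  t_{10} = 2518;  t_{11} = 6328;  t_{12} = 15894.

15894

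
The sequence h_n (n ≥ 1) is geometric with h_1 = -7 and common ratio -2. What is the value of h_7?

h_n = (-7)·(-2)^(n-1).
h_7 = (-7)·(-2)^6 = -448.

-448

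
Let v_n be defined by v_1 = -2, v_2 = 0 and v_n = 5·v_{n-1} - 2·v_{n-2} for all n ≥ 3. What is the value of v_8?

Applying the relation repeatedly:
v_3 = 4; v_4 = 20; v_5 = 92; v_6 = 420; v_7 = 1916; v_8 = 8740.

8740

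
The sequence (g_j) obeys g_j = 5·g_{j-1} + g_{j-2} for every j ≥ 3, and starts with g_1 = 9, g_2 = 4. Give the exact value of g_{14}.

g_3 = 29;  g_4 = 149;  g_5 = 774;  …;  g_{11} = 15171734;  g_{12} = 78780479;  g_{13} = 409074129;  g_{14} = 2124151124.

2124151124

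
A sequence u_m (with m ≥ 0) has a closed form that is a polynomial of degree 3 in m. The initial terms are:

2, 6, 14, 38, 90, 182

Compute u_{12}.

2954

1st diffs: 4, 8, 24, 52, 92.
2nd diffs: 4, 16, 28, 40.
3rd diffs: 12, 12, 12 (constant).
Newton forward-difference form: u_m = 2 + 4·C(m,1) + 4·C(m,2) + 12·C(m,3).
At m = 12: m = 12, so u_{12} = 2 + 48 + 264 + 2640 = 2954.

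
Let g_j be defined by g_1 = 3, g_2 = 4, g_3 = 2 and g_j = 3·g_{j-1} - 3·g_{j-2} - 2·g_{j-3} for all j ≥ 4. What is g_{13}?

Compute successive terms:
g_4 = -12  g_5 = -50  g_6 = -118  g_7 = -180  g_8 = -86  g_9 = 518  g_{10} = 2172  g_{11} = 5134  g_{12} = 7850  g_{13} = 3804.

3804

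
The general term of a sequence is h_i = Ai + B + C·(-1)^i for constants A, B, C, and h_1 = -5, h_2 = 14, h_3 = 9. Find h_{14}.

Write the equations: A + B - C = -5; 2A + B + C = 14; 3A + B - C = 9.
Subtracting the first from the second: A + 2C = 19.
Subtracting the second from the third: A - 2C = -5.
Solving: C = 6, A = 7, then B = -6.
So h_i = 7·i + (-6) + 6·(-1)^i; at i=14 this is 98.

98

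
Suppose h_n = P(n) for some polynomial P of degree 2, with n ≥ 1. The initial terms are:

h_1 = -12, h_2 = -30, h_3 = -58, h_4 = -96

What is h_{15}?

-1174

1st diffs: -18, -28, -38.
2nd diffs: -10, -10 (constant).
Newton forward-difference form: h_n = -12 + (-18)·C(n-1,1) + (-10)·C(n-1,2).
At n = 15: n-1 = 14, so h_{15} = -12 - 252 - 910 = -1174.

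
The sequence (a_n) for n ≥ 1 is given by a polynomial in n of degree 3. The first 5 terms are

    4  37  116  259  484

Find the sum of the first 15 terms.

49025

1st diffs: 33, 79, 143, 225.
2nd diffs: 46, 64, 82.
3rd diffs: 18, 18 (constant).
Newton forward-difference form: a_n = 4 + 33·C(n-1,1) + 46·C(n-1,2) + 18·C(n-1,3).
Continuing: …, 809, 1252, 1831, 2564, …, a_{15} = 11204.
Summing n = 1..15 (15 terms) gives 49025.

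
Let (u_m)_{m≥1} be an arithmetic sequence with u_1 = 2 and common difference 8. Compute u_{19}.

u_m = 2 + (m - 1)·8.
u_{19} = 2 + 18·8 = 146.

146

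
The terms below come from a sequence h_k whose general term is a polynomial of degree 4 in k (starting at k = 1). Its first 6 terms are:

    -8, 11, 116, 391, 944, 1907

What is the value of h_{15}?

62684

1st diffs: 19, 105, 275, 553, 963.
2nd diffs: 86, 170, 278, 410.
3rd diffs: 84, 108, 132.
4th diffs: 24, 24 (constant).
So h_k = k^4 + 4k^3 - 6k^2 - 6k - 1.
Evaluating at k = 15 gives h_{15} = 62684.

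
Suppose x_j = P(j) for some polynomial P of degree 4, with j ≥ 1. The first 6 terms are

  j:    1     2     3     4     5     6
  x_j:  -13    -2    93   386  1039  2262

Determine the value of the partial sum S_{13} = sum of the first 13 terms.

167999

1st diffs: 11, 95, 293, 653, 1223.
2nd diffs: 84, 198, 360, 570.
3rd diffs: 114, 162, 210.
4th diffs: 48, 48 (constant).
Newton forward-difference form: x_j = -13 + 11·C(j-1,1) + 84·C(j-1,2) + 114·C(j-1,3) + 48·C(j-1,4).
Continuing: …, 4313, 7498, 12171, 18734, …, x_{13} = 54503.
Summing j = 1..13 (13 terms) gives 167999.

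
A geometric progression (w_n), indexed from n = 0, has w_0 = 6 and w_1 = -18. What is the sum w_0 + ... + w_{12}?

Common ratio r = -3.
w_n = 6·(-3)^(n-0).
S = 6·((-3)^13 - 1)/(-3 - 1) = 6·(-1594323 - 1)/(-4) = 2391486.

2391486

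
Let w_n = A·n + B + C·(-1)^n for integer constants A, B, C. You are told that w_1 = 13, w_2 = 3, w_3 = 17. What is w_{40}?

At n = 1, 2, 3: A + B - C = 13; 2A + B + C = 3; 3A + B - C = 17.
Subtracting the first from the second: A + 2C = -10.
Subtracting the second from the third: A - 2C = 14.
Solving: C = -6, A = 2, then B = 5.
Therefore w_{40} = 80 + 5 + (-6)·1 = 79.

79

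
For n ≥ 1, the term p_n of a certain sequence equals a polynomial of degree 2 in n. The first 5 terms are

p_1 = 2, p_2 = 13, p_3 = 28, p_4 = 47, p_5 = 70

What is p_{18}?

733

1st diffs: 11, 15, 19, 23.
2nd diffs: 4, 4, 4 (constant).
So p_n = 2n^2 + 5n - 5.
Evaluating at n = 18 gives p_{18} = 733.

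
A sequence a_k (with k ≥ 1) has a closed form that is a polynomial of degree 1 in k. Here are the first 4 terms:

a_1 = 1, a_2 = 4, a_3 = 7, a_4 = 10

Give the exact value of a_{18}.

1st diffs: 3, 3, 3 (constant).
So a_k = 3k - 2.
Evaluating at k = 18 gives a_{18} = 52.

52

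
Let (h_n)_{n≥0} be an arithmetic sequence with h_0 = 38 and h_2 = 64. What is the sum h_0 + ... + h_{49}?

Common difference d = (64 - 38) / (2 - 0) = 13.
h_n = 38 + (n - 0)·13.
h_{49} = 675; S = 50·(38 + 675)/2 = 17825.

17825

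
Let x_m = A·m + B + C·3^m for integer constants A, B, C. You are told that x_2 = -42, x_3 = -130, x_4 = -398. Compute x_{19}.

The three given values yield: 2A + B + 9C = -42; 3A + B + 27C = -130; 4A + B + 81C = -398.
Subtracting the first from the second: A + 18C = -88.
Subtracting the second from the third: A + 54C = -268.
Solving: C = -5, A = 2, then B = -1.
So x_m = 2·m + (-1) + (-5)·3^m; at m=19 this is -5811307298.

-5811307298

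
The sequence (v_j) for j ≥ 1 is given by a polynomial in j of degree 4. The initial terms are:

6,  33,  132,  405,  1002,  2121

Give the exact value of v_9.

11310

1st diffs: 27, 99, 273, 597, 1119.
2nd diffs: 72, 174, 324, 522.
3rd diffs: 102, 150, 198.
4th diffs: 48, 48 (constant).
Newton forward-difference form: v_j = 6 + 27·C(j-1,1) + 72·C(j-1,2) + 102·C(j-1,3) + 48·C(j-1,4).
At j = 9: j-1 = 8, so v_9 = 6 + 216 + 2016 + 5712 + 3360 = 11310.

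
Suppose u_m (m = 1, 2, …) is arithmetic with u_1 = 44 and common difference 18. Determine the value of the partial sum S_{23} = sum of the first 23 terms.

u_m = 44 + (m - 1)·18.
u_{23} = 440; S = 23·(44 + 440)/2 = 5566.

5566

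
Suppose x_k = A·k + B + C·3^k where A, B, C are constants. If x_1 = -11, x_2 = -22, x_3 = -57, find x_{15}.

-28697805

Plug in k = 1, 2, 3: A + B + 3C = -11; 2A + B + 9C = -22; 3A + B + 27C = -57.
Subtracting the first from the second: A + 6C = -11.
Subtracting the second from the third: A + 18C = -35.
Solving: C = -2, A = 1, then B = -6.
So x_k = 1·k + (-6) + (-2)·3^k; at k=15 this is -28697805.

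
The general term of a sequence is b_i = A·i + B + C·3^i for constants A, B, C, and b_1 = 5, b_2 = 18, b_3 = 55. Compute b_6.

1462

At i = 1, 2, 3: A + B + 3C = 5; 2A + B + 9C = 18; 3A + B + 27C = 55.
Subtracting the first from the second: A + 6C = 13.
Subtracting the second from the third: A + 18C = 37.
Solving: C = 2, A = 1, then B = -2.
Therefore b_6 = 6 + (-2) + 2·729 = 1462.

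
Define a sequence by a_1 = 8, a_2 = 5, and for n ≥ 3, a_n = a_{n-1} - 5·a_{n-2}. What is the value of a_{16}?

411540

a_3 = -35; a_4 = -60; a_5 = 115; …; a_{13} = -116360; a_{14} = 42565; a_{15} = 624365; a_{16} = 411540.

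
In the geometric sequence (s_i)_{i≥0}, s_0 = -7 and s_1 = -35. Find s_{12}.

-1708984375

Common ratio r = 5.
s_i = (-7)·5^(i-0).
s_{12} = (-7)·5^12 = -1708984375.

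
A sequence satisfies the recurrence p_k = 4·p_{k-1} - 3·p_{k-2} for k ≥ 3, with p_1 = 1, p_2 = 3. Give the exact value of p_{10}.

Iterate the recurrence:
p_3 = 9; p_4 = 27; p_5 = 81; p_6 = 243; p_7 = 729; p_8 = 2187; p_9 = 6561; p_{10} = 19683.
(Characteristic roots are 3 and 1.)

19683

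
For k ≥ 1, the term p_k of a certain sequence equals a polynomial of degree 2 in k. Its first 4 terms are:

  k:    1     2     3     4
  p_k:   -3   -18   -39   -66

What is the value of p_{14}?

-666

1st diffs: -15, -21, -27.
2nd diffs: -6, -6 (constant).
Newton forward-difference form: p_k = -3 + (-15)·C(k-1,1) + (-6)·C(k-1,2).
At k = 14: k-1 = 13, so p_{14} = -3 - 195 - 468 = -666.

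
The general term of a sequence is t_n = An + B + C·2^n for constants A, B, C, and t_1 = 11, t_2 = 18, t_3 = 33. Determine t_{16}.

Write the equations: A + B + 2C = 11; 2A + B + 4C = 18; 3A + B + 8C = 33.
Subtracting the first from the second: A + 2C = 7.
Subtracting the second from the third: A + 4C = 15.
Solving: C = 4, A = -1, then B = 4.
Therefore t_{16} = -16 + 4 + 4·65536 = 262132.

262132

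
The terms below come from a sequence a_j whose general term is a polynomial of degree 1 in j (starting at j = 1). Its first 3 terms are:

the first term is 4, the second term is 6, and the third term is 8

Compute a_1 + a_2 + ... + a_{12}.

1st diffs: 2, 2 (constant).
So a_j = 2j + 2.
Continuing: …, 10, 12, 14, 16, …, a_{12} = 26.
Summing j = 1..12 (12 terms) gives 180.

180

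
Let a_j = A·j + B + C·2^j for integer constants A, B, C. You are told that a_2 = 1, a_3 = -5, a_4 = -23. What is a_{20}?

At j = 2, 3, 4: 2A + B + 4C = 1; 3A + B + 8C = -5; 4A + B + 16C = -23.
Subtracting the first from the second: A + 4C = -6.
Subtracting the second from the third: A + 8C = -18.
Solving: C = -3, A = 6, then B = 1.
Hence a_{20} = 6·20 + 1 + (-3)·1048576 = -3145607.

-3145607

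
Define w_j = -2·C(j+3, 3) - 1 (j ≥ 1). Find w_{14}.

-1361

C(17, 3) = 680, so w_{14} = -1361.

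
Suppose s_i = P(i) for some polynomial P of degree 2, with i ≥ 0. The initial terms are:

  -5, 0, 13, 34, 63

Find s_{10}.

405

1st diffs: 5, 13, 21, 29.
2nd diffs: 8, 8, 8 (constant).
Newton forward-difference form: s_i = -5 + 5·C(i,1) + 8·C(i,2).
At i = 10: i = 10, so s_{10} = -5 + 50 + 360 = 405.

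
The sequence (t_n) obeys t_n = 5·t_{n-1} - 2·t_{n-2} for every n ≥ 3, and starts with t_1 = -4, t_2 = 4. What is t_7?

12572

Compute successive terms:
t_3 = 28; t_4 = 132; t_5 = 604; t_6 = 2756; t_7 = 12572.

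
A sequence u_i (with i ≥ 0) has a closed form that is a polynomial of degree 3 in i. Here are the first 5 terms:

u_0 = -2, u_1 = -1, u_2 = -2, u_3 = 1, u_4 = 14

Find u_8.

1st diffs: 1, -1, 3, 13.
2nd diffs: -2, 4, 10.
3rd diffs: 6, 6 (constant).
So u_i = i^3 - 4i^2 + 4i - 2.
Evaluating at i = 8 gives u_8 = 286.

286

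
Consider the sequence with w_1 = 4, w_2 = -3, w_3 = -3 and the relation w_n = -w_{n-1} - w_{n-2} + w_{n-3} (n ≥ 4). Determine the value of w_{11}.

Iterate the recurrence:
w_4 = 10  w_5 = -10  w_6 = -3  w_7 = 23  w_8 = -30  w_9 = 4  w_{10} = 49  w_{11} = -83.

-83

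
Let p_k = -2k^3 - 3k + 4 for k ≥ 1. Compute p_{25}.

-31321

p_{25} = -2·25^3 - 3·25 + 4 = -31321.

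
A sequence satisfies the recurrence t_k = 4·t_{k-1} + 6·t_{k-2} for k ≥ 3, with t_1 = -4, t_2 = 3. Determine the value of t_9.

Compute successive terms:
t_3 = -12, t_4 = -30, t_5 = -192, t_6 = -948, t_7 = -4944, t_8 = -25464, t_9 = -131520.

-131520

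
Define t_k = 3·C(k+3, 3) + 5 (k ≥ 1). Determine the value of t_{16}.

2912

C(19, 3) = 969, so t_{16} = 2912.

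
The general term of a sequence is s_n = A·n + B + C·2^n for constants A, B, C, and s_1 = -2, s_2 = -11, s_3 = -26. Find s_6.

-203

Write the equations: A + B + 2C = -2; 2A + B + 4C = -11; 3A + B + 8C = -26.
Subtracting the first from the second: A + 2C = -9.
Subtracting the second from the third: A + 4C = -15.
Solving: C = -3, A = -3, then B = 7.
Hence s_6 = -3·6 + 7 + (-3)·64 = -203.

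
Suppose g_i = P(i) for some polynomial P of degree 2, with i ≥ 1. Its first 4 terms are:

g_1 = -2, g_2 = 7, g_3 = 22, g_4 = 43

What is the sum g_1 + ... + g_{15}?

1st diffs: 9, 15, 21.
2nd diffs: 6, 6 (constant).
So g_i = 3i^2 - 5.
Continuing: …, 70, 103, 142, 187, …, g_{15} = 670.
Summing i = 1..15 (15 terms) gives 3645.

3645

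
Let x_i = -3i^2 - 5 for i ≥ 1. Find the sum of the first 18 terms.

Over i = 1..18: Σi = 171, Σi² = 2109.
Total = (-3)·2109 + (-5)·18 = -6417.

-6417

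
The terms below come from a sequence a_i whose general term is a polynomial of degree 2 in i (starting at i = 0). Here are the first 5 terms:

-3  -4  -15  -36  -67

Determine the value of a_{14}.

1st diffs: -1, -11, -21, -31.
2nd diffs: -10, -10, -10 (constant).
Newton forward-difference form: a_i = -3 + (-1)·C(i,1) + (-10)·C(i,2).
At i = 14: i = 14, so a_{14} = -3 - 14 - 910 = -927.

-927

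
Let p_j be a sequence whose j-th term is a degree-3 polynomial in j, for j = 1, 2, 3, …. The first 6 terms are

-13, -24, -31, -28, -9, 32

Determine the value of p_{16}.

1st diffs: -11, -7, 3, 19, 41.
2nd diffs: 4, 10, 16, 22.
3rd diffs: 6, 6, 6 (constant).
So p_j = j^3 - 4j^2 - 6j - 4.
Evaluating at j = 16 gives p_{16} = 2972.

2972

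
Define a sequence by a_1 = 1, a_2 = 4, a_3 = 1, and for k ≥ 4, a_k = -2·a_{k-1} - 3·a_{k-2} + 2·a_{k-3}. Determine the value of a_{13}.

1581

Compute successive terms:
a_4 = -12  a_5 = 29  a_6 = -20  a_7 = -71  a_8 = 260  a_9 = -347  a_{10} = -228  a_{11} = 2017  a_{12} = -4044  a_{13} = 1581.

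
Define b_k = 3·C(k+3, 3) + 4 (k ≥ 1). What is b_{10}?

C(13, 3) = 286, so b_{10} = 862.

862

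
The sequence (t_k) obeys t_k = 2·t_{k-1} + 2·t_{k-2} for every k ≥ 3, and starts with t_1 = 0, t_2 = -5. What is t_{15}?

-1863040

Applying the relation repeatedly:
t_3 = -10, t_4 = -30, t_5 = -80, …, t_{12} = -91360, t_{13} = -249600, t_{14} = -681920, t_{15} = -1863040.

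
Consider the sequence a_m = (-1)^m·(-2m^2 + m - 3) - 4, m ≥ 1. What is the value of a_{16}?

-503

(-1)^16 = 1; -2m^2 + m - 3 at m=16 is -499; so a_{16} = -503.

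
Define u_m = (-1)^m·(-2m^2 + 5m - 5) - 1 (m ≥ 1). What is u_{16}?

-438

(-1)^16 = 1; -2m^2 + 5m - 5 at m=16 is -437; so u_{16} = -438.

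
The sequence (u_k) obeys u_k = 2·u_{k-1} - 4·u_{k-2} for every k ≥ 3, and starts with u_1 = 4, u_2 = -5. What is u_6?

Applying the relation repeatedly:
u_3 = -26, u_4 = -32, u_5 = 40, u_6 = 208.

208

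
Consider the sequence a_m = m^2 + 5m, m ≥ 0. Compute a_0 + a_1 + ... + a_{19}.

3420

Over m = 0..19: Σm = 190, Σm² = 2470.
Total = (1)·2470 + (5)·190 = 3420.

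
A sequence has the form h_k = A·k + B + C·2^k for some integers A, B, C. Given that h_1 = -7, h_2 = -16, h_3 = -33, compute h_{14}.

-65548

At k = 1, 2, 3: A + B + 2C = -7; 2A + B + 4C = -16; 3A + B + 8C = -33.
Subtracting the first from the second: A + 2C = -9.
Subtracting the second from the third: A + 4C = -17.
Solving: C = -4, A = -1, then B = 2.
So h_k = -1·k + 2 + (-4)·2^k; at k=14 this is -65548.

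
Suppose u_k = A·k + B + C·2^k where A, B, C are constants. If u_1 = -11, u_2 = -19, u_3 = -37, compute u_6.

Plug in k = 1, 2, 3: A + B + 2C = -11; 2A + B + 4C = -19; 3A + B + 8C = -37.
Subtracting the first from the second: A + 2C = -8.
Subtracting the second from the third: A + 4C = -18.
Solving: C = -5, A = 2, then B = -3.
Hence u_6 = 2·6 + (-3) + (-5)·64 = -311.

-311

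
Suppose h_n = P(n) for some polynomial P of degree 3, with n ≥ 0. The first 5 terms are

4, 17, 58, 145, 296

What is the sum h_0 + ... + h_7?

3224

1st diffs: 13, 41, 87, 151.
2nd diffs: 28, 46, 64.
3rd diffs: 18, 18 (constant).
Newton forward-difference form: h_n = 4 + 13·C(n,1) + 28·C(n,2) + 18·C(n,3).
Continuing: 529, 862, 1313.
Summing n = 0..7 (8 terms) gives 3224.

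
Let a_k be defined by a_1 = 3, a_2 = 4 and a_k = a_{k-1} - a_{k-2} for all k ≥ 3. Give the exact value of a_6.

Step forward from the initial values:
a_3 = 1; a_4 = -3; a_5 = -4; a_6 = -1.

-1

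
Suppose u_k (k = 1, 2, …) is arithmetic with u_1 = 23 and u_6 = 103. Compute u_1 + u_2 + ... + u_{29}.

7163

Common difference d = (103 - 23) / (6 - 1) = 16.
u_k = 23 + (k - 1)·16.
u_{29} = 471; S = 29·(23 + 471)/2 = 7163.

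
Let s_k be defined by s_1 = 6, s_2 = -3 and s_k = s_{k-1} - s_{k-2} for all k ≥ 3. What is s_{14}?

Iterate the recurrence:
s_3 = -9  s_4 = -6  s_5 = 3  …  s_{11} = 3  s_{12} = 9  s_{13} = 6  s_{14} = -3.

-3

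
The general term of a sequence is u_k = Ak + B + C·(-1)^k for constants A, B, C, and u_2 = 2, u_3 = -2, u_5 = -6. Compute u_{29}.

-54

At k = 2, 3, 5: 2A + B + C = 2; 3A + B - C = -2; 5A + B - C = -6.
Subtracting the first from the second: A - 2C = -4.
Subtracting the second from the third: 2A = -4.
Solving: C = 1, A = -2, then B = 5.
Therefore u_{29} = -58 + 5 + 1·(-1) = -54.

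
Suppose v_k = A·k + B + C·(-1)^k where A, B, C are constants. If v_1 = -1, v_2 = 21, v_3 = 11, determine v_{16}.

The three given values yield: A + B - C = -1; 2A + B + C = 21; 3A + B - C = 11.
Subtracting the first from the second: A + 2C = 22.
Subtracting the second from the third: A - 2C = -10.
Solving: C = 8, A = 6, then B = 1.
So v_k = 6·k + 1 + 8·(-1)^k; at k=16 this is 105.

105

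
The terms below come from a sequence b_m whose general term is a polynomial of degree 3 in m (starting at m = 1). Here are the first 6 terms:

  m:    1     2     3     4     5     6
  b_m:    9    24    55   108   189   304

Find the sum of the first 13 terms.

1st diffs: 15, 31, 53, 81, 115.
2nd diffs: 16, 22, 28, 34.
3rd diffs: 6, 6, 6 (constant).
Newton forward-difference form: b_m = 9 + 15·C(m-1,1) + 16·C(m-1,2) + 6·C(m-1,3).
Continuing: …, 459, 660, 913, 1224, …, b_{13} = 2565.
Summing m = 1..13 (13 terms) gives 10153.

10153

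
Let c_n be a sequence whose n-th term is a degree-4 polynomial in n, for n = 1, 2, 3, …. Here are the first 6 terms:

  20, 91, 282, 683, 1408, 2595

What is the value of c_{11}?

1st diffs: 71, 191, 401, 725, 1187.
2nd diffs: 120, 210, 324, 462.
3rd diffs: 90, 114, 138.
4th diffs: 24, 24 (constant).
So c_n = n^4 + 5n^3 + 5n^2 + 6n + 3.
Evaluating at n = 11 gives c_{11} = 21970.

21970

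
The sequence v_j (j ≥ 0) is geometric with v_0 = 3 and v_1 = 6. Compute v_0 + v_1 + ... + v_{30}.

6442450941

Common ratio r = 2.
v_j = 3·2^(j-0).
S = 3·(2^31 - 1)/(2 - 1) = 3·(2147483648 - 1)/(1) = 6442450941.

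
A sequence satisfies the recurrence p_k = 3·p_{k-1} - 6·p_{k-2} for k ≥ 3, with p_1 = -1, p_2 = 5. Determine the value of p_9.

Iterate the recurrence:
p_3 = 21, p_4 = 33, p_5 = -27, p_6 = -279, p_7 = -675, p_8 = -351, p_9 = 2997.

2997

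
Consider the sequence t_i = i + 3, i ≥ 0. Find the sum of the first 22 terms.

Over i = 0..21: Σi = 231.
Total = (1)·231 + (3)·22 = 297.

297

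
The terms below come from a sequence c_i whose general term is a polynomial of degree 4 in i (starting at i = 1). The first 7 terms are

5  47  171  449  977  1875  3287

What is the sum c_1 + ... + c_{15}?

212147

1st diffs: 42, 124, 278, 528, 898, 1412.
2nd diffs: 82, 154, 250, 370, 514.
3rd diffs: 72, 96, 120, 144.
4th diffs: 24, 24, 24 (constant).
Newton forward-difference form: c_i = 5 + 42·C(i-1,1) + 82·C(i-1,2) + 72·C(i-1,3) + 24·C(i-1,4).
Continuing: …, 5381, 8349, 12407, 17795, …, c_{15} = 58287.
Summing i = 1..15 (15 terms) gives 212147.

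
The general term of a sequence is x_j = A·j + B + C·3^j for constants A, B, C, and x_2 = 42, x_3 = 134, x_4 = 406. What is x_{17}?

645700842

The three given values yield: 2A + B + 9C = 42; 3A + B + 27C = 134; 4A + B + 81C = 406.
Subtracting the first from the second: A + 18C = 92.
Subtracting the second from the third: A + 54C = 272.
Solving: C = 5, A = 2, then B = -7.
Hence x_{17} = 2·17 + (-7) + 5·129140163 = 645700842.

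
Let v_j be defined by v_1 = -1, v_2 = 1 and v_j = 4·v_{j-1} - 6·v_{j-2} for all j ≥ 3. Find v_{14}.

256576

Applying the relation repeatedly:
v_3 = 10  v_4 = 34  v_5 = 76  …  v_{11} = -9824  v_{12} = 2080  v_{13} = 67264  v_{14} = 256576.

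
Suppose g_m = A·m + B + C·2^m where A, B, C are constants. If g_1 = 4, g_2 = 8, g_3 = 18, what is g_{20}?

Write the equations: A + B + 2C = 4; 2A + B + 4C = 8; 3A + B + 8C = 18.
Subtracting the first from the second: A + 2C = 4.
Subtracting the second from the third: A + 4C = 10.
Solving: C = 3, A = -2, then B = 0.
So g_m = -2·m + 0 + 3·2^m; at m=20 this is 3145688.

3145688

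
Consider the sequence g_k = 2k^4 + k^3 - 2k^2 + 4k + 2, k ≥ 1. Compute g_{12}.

g_{12} = 2·12^4 + 1·12^3 - 2·12^2 + 4·12 + 2 = 42962.

42962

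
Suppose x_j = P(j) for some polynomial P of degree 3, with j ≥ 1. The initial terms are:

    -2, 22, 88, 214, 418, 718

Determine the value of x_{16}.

1st diffs: 24, 66, 126, 204, 300.
2nd diffs: 42, 60, 78, 96.
3rd diffs: 18, 18, 18 (constant).
Newton forward-difference form: x_j = -2 + 24·C(j-1,1) + 42·C(j-1,2) + 18·C(j-1,3).
At j = 16: j-1 = 15, so x_{16} = -2 + 360 + 4410 + 8190 = 12958.

12958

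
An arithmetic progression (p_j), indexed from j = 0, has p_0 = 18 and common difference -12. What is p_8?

-78

p_j = 18 + (j - 0)·(-12).
p_8 = 18 + 8·(-12) = -78.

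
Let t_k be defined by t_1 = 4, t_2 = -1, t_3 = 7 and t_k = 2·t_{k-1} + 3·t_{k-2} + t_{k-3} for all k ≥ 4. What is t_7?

469

Step forward from the initial values:
t_4 = 15; t_5 = 50; t_6 = 152; t_7 = 469.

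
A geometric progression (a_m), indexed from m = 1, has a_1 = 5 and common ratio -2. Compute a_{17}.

327680

a_m = 5·(-2)^(m-1).
a_{17} = 5·(-2)^16 = 327680.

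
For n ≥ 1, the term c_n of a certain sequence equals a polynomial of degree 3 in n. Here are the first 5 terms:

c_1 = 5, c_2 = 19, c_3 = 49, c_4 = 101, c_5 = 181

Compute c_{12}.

1st diffs: 14, 30, 52, 80.
2nd diffs: 16, 22, 28.
3rd diffs: 6, 6 (constant).
So c_n = n^3 + 2n^2 + n + 1.
Evaluating at n = 12 gives c_{12} = 2029.

2029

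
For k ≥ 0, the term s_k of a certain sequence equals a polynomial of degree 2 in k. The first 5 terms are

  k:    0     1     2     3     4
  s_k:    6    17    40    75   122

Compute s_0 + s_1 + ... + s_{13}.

1st diffs: 11, 23, 35, 47.
2nd diffs: 12, 12, 12 (constant).
Newton forward-difference form: s_k = 6 + 11·C(k,1) + 12·C(k,2).
Continuing: …, 181, 252, 335, 430, …, s_{13} = 1085.
Summing k = 0..13 (14 terms) gives 5453.

5453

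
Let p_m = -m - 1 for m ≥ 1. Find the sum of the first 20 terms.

-230

Over m = 1..20: Σm = 210.
Total = (-1)·210 + (-1)·20 = -230.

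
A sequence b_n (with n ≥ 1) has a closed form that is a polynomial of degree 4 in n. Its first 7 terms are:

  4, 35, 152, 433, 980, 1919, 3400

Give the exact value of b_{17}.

98180

1st diffs: 31, 117, 281, 547, 939, 1481.
2nd diffs: 86, 164, 266, 392, 542.
3rd diffs: 78, 102, 126, 150.
4th diffs: 24, 24, 24 (constant).
Newton forward-difference form: b_n = 4 + 31·C(n-1,1) + 86·C(n-1,2) + 78·C(n-1,3) + 24·C(n-1,4).
At n = 17: n-1 = 16, so b_{17} = 4 + 496 + 10320 + 43680 + 43680 = 98180.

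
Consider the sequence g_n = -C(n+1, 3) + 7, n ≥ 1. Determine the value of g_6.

C(7, 3) = 35, so g_6 = -28.

-28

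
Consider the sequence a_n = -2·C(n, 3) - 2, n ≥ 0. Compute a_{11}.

C(11, 3) = 165, so a_{11} = -332.

-332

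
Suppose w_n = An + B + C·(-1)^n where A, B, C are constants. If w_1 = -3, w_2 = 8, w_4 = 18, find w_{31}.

147

Write the equations: A + B - C = -3; 2A + B + C = 8; 4A + B + C = 18.
Subtracting the first from the second: A + 2C = 11.
Subtracting the second from the third: 2A = 10.
Solving: C = 3, A = 5, then B = -5.
Hence w_{31} = 5·31 + (-5) + 3·(-1) = 147.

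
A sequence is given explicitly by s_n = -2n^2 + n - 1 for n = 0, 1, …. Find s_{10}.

-191

s_{10} = -2·10^2 + 1·10 - 1 = -191.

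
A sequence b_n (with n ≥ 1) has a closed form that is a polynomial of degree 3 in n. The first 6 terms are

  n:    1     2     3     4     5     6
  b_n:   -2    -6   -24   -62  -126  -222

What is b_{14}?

-2862

1st diffs: -4, -18, -38, -64, -96.
2nd diffs: -14, -20, -26, -32.
3rd diffs: -6, -6, -6 (constant).
Newton forward-difference form: b_n = -2 + (-4)·C(n-1,1) + (-14)·C(n-1,2) + (-6)·C(n-1,3).
At n = 14: n-1 = 13, so b_{14} = -2 - 52 - 1092 - 1716 = -2862.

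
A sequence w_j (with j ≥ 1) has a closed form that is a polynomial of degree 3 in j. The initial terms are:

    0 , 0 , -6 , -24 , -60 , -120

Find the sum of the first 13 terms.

-6006

1st diffs: 0, -6, -18, -36, -60.
2nd diffs: -6, -12, -18, -24.
3rd diffs: -6, -6, -6 (constant).
Newton forward-difference form: w_j = (-6)·C(j-1,2) + (-6)·C(j-1,3).
Continuing: …, -210, -336, -504, -720, …, w_{13} = -1716.
Summing j = 1..13 (13 terms) gives -6006.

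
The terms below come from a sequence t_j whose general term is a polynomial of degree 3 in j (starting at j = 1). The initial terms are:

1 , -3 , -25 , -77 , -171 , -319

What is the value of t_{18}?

-10675

1st diffs: -4, -22, -52, -94, -148.
2nd diffs: -18, -30, -42, -54.
3rd diffs: -12, -12, -12 (constant).
Newton forward-difference form: t_j = 1 + (-4)·C(j-1,1) + (-18)·C(j-1,2) + (-12)·C(j-1,3).
At j = 18: j-1 = 17, so t_{18} = 1 - 68 - 2448 - 8160 = -10675.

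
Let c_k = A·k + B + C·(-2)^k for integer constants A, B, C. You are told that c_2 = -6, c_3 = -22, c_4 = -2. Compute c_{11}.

The three given values yield: 2A + B + 4C = -6; 3A + B - 8C = -22; 4A + B + 16C = -2.
Subtracting the first from the second: A - 12C = -16.
Subtracting the second from the third: A + 24C = 20.
Solving: C = 1, A = -4, then B = -2.
Hence c_{11} = -4·11 + (-2) + 1·(-2048) = -2094.

-2094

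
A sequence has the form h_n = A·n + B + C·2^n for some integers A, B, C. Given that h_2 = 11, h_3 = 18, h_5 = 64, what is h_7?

254

At n = 2, 3, 5: 2A + B + 4C = 11; 3A + B + 8C = 18; 5A + B + 32C = 64.
Subtracting the first from the second: A + 4C = 7.
Subtracting the second from the third: 2A + 24C = 46.
Solving: C = 2, A = -1, then B = 5.
So h_n = -1·n + 5 + 2·2^n; at n=7 this is 254.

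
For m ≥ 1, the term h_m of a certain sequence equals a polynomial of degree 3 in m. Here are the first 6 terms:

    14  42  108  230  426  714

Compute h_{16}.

12614

1st diffs: 28, 66, 122, 196, 288.
2nd diffs: 38, 56, 74, 92.
3rd diffs: 18, 18, 18 (constant).
So h_m = 3m^3 + m^2 + 4m + 6.
Evaluating at m = 16 gives h_{16} = 12614.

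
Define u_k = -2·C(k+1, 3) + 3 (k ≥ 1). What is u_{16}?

C(17, 3) = 680, so u_{16} = -1357.

-1357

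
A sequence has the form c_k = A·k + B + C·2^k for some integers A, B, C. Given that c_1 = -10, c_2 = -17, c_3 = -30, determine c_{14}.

Write the equations: A + B + 2C = -10; 2A + B + 4C = -17; 3A + B + 8C = -30.
Subtracting the first from the second: A + 2C = -7.
Subtracting the second from the third: A + 4C = -13.
Solving: C = -3, A = -1, then B = -3.
So c_k = -1·k + (-3) + (-3)·2^k; at k=14 this is -49169.

-49169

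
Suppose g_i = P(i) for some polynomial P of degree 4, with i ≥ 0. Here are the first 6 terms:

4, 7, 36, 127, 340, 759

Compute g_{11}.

15327

1st diffs: 3, 29, 91, 213, 419.
2nd diffs: 26, 62, 122, 206.
3rd diffs: 36, 60, 84.
4th diffs: 24, 24 (constant).
Newton forward-difference form: g_i = 4 + 3·C(i,1) + 26·C(i,2) + 36·C(i,3) + 24·C(i,4).
At i = 11: i = 11, so g_{11} = 4 + 33 + 1430 + 5940 + 7920 = 15327.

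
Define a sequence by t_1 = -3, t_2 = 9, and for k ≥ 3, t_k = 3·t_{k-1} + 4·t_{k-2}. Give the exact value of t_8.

Applying the relation repeatedly:
t_3 = 15, t_4 = 81, t_5 = 303, t_6 = 1233, t_7 = 4911, t_8 = 19665.
(Characteristic roots are 4 and -1.)

19665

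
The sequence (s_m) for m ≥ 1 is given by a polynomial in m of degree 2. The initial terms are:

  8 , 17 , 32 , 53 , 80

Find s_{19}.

1st diffs: 9, 15, 21, 27.
2nd diffs: 6, 6, 6 (constant).
Newton forward-difference form: s_m = 8 + 9·C(m-1,1) + 6·C(m-1,2).
At m = 19: m-1 = 18, so s_{19} = 8 + 162 + 918 = 1088.

1088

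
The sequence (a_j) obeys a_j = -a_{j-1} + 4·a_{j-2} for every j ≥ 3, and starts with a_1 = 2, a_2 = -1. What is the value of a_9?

1889

Step forward from the initial values:
a_3 = 9; a_4 = -13; a_5 = 49; a_6 = -101; a_7 = 297; a_8 = -701; a_9 = 1889.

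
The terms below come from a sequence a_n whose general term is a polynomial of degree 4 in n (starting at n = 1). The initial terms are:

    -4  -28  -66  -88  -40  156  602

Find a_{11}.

7766

1st diffs: -24, -38, -22, 48, 196, 446.
2nd diffs: -14, 16, 70, 148, 250.
3rd diffs: 30, 54, 78, 102.
4th diffs: 24, 24, 24 (constant).
Newton forward-difference form: a_n = -4 + (-24)·C(n-1,1) + (-14)·C(n-1,2) + 30·C(n-1,3) + 24·C(n-1,4).
At n = 11: n-1 = 10, so a_{11} = -4 - 240 - 630 + 3600 + 5040 = 7766.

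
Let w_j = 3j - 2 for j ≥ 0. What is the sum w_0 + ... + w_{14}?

285

Over j = 0..14: Σj = 105.
Total = (3)·105 + (-2)·15 = 285.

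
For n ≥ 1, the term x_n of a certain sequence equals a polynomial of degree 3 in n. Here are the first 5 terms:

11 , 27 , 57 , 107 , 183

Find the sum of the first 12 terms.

1st diffs: 16, 30, 50, 76.
2nd diffs: 14, 20, 26.
3rd diffs: 6, 6 (constant).
Newton forward-difference form: x_n = 11 + 16·C(n-1,1) + 14·C(n-1,2) + 6·C(n-1,3).
Continuing: …, 291, 437, 627, 867, …, x_{12} = 1947.
Summing n = 1..12 (12 terms) gives 7238.

7238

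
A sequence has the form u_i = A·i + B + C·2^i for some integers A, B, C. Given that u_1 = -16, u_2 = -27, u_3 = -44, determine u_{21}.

-6291566

At i = 1, 2, 3: A + B + 2C = -16; 2A + B + 4C = -27; 3A + B + 8C = -44.
Subtracting the first from the second: A + 2C = -11.
Subtracting the second from the third: A + 4C = -17.
Solving: C = -3, A = -5, then B = -5.
Therefore u_{21} = -105 + (-5) + (-3)·2097152 = -6291566.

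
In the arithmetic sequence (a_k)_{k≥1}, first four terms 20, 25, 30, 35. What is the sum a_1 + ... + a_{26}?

2145

Common difference d = 5.
a_k = 20 + (k - 1)·5.
a_{26} = 145; S = 26·(20 + 145)/2 = 2145.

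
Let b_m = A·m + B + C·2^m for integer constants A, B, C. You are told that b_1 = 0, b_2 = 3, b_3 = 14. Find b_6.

223

Write the equations: A + B + 2C = 0; 2A + B + 4C = 3; 3A + B + 8C = 14.
Subtracting the first from the second: A + 2C = 3.
Subtracting the second from the third: A + 4C = 11.
Solving: C = 4, A = -5, then B = -3.
Therefore b_6 = -30 + (-3) + 4·64 = 223.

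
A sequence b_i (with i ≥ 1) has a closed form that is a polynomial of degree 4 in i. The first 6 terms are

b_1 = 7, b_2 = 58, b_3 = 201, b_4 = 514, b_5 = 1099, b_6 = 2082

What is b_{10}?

1st diffs: 51, 143, 313, 585, 983.
2nd diffs: 92, 170, 272, 398.
3rd diffs: 78, 102, 126.
4th diffs: 24, 24 (constant).
Newton forward-difference form: b_i = 7 + 51·C(i-1,1) + 92·C(i-1,2) + 78·C(i-1,3) + 24·C(i-1,4).
At i = 10: i-1 = 9, so b_{10} = 7 + 459 + 3312 + 6552 + 3024 = 13354.

13354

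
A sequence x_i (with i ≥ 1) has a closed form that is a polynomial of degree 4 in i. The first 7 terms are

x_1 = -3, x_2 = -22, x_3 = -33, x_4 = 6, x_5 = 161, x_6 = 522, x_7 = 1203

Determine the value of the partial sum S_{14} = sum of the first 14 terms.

91231

1st diffs: -19, -11, 39, 155, 361, 681.
2nd diffs: 8, 50, 116, 206, 320.
3rd diffs: 42, 66, 90, 114.
4th diffs: 24, 24, 24 (constant).
Newton forward-difference form: x_i = -3 + (-19)·C(i-1,1) + 8·C(i-1,2) + 42·C(i-1,3) + 24·C(i-1,4).
Continuing: …, 2342, 4101, 6666, 10247, …, x_{14} = 29546.
Summing i = 1..14 (14 terms) gives 91231.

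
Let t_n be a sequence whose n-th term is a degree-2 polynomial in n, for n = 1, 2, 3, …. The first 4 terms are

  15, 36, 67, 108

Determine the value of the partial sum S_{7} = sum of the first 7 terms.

1st diffs: 21, 31, 41.
2nd diffs: 10, 10 (constant).
So t_n = 5n^2 + 6n + 4.
Continuing: 159, 220, 291.
Summing n = 1..7 (7 terms) gives 896.

896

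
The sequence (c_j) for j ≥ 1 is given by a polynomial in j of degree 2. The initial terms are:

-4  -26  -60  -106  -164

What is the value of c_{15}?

1st diffs: -22, -34, -46, -58.
2nd diffs: -12, -12, -12 (constant).
So c_j = -6j^2 - 4j + 6.
Evaluating at j = 15 gives c_{15} = -1404.

-1404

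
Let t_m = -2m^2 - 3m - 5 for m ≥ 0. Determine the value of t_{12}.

-329

t_{12} = -2·12^2 - 3·12 - 5 = -329.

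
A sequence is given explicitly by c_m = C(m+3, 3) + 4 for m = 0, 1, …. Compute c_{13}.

C(16, 3) = 560, so c_{13} = 564.

564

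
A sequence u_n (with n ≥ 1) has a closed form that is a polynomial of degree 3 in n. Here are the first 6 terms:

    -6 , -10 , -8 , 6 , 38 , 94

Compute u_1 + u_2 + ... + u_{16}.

1st diffs: -4, 2, 14, 32, 56.
2nd diffs: 6, 12, 18, 24.
3rd diffs: 6, 6, 6 (constant).
Newton forward-difference form: u_n = -6 + (-4)·C(n-1,1) + 6·C(n-1,2) + 6·C(n-1,3).
Continuing: …, 180, 302, 466, 678, …, u_{16} = 3294.
Summing n = 1..16 (16 terms) gives 13704.

13704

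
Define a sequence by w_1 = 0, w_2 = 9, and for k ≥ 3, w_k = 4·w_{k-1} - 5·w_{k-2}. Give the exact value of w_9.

Compute successive terms:
w_3 = 36; w_4 = 99; w_5 = 216; w_6 = 369; w_7 = 396; w_8 = -261; w_9 = -3024.

-3024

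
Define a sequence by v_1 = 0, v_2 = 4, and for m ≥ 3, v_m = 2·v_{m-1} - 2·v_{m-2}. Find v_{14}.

Compute successive terms:
v_3 = 8, v_4 = 8, v_5 = 0, …, v_{11} = 128, v_{12} = 128, v_{13} = 0, v_{14} = -256.

-256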